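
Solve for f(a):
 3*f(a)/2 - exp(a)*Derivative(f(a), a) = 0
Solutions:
 f(a) = C1*exp(-3*exp(-a)/2)


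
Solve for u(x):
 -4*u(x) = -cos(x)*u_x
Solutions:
 u(x) = C1*(sin(x)^2 + 2*sin(x) + 1)/(sin(x)^2 - 2*sin(x) + 1)


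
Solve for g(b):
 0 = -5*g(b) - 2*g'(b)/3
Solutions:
 g(b) = C1*exp(-15*b/2)


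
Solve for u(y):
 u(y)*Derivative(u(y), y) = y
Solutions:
 u(y) = -sqrt(C1 + y^2)
 u(y) = sqrt(C1 + y^2)


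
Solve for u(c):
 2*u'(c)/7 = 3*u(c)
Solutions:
 u(c) = C1*exp(21*c/2)


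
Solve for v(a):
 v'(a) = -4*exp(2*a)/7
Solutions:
 v(a) = C1 - 2*exp(2*a)/7


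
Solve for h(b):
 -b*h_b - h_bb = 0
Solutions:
 h(b) = C1 + C2*erf(sqrt(2)*b/2)


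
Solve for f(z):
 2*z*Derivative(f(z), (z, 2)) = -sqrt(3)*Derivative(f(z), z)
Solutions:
 f(z) = C1 + C2*z^(1 - sqrt(3)/2)


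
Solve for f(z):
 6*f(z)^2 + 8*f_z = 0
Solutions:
 f(z) = 4/(C1 + 3*z)


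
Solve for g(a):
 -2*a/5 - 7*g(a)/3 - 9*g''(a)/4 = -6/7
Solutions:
 g(a) = C1*sin(2*sqrt(21)*a/9) + C2*cos(2*sqrt(21)*a/9) - 6*a/35 + 18/49


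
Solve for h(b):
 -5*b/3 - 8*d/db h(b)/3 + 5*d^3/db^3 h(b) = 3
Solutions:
 h(b) = C1 + C2*exp(-2*sqrt(30)*b/15) + C3*exp(2*sqrt(30)*b/15) - 5*b^2/16 - 9*b/8


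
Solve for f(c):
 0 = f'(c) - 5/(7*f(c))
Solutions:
 f(c) = -sqrt(C1 + 70*c)/7
 f(c) = sqrt(C1 + 70*c)/7


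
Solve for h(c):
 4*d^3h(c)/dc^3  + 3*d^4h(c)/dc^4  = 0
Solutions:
 h(c) = C1 + C2*c + C3*c^2 + C4*exp(-4*c/3)


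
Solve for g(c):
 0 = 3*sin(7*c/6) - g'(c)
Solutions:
 g(c) = C1 - 18*cos(7*c/6)/7


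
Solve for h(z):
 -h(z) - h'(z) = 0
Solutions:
 h(z) = C1*exp(-z)


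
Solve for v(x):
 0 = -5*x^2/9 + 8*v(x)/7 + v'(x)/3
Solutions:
 v(x) = C1*exp(-24*x/7) + 35*x^2/72 - 245*x/864 + 1715/20736


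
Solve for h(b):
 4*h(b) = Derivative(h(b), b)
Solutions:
 h(b) = C1*exp(4*b)


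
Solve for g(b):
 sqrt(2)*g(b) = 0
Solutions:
 g(b) = 0


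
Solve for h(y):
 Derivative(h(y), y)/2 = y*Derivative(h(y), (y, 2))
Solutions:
 h(y) = C1 + C2*y^(3/2)


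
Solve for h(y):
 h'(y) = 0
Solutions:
 h(y) = C1


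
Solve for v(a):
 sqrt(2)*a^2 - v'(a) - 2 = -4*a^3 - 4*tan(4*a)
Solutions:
 v(a) = C1 + a^4 + sqrt(2)*a^3/3 - 2*a - log(cos(4*a))


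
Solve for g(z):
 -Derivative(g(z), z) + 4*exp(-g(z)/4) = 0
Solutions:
 g(z) = 4*log(C1 + z)


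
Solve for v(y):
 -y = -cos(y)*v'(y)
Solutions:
 v(y) = C1 + Integral(y/cos(y), y)


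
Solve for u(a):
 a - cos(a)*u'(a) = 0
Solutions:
 u(a) = C1 + Integral(a/cos(a), a)


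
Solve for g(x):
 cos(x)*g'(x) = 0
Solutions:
 g(x) = C1


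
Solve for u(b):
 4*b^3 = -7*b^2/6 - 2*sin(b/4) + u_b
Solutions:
 u(b) = C1 + b^4 + 7*b^3/18 - 8*cos(b/4)


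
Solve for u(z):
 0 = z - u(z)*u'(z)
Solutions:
 u(z) = -sqrt(C1 + z^2)
 u(z) = sqrt(C1 + z^2)


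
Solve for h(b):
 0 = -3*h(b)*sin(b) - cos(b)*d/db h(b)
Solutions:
 h(b) = C1*cos(b)^3


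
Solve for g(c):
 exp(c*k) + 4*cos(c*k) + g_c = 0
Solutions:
 g(c) = C1 - exp(c*k)/k - 4*sin(c*k)/k


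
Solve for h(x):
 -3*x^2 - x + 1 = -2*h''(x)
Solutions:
 h(x) = C1 + C2*x + x^4/8 + x^3/12 - x^2/4


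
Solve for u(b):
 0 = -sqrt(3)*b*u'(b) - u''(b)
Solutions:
 u(b) = C1 + C2*erf(sqrt(2)*3^(1/4)*b/2)


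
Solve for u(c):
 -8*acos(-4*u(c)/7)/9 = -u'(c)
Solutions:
 Integral(1/acos(-4*_y/7), (_y, u(c))) = C1 + 8*c/9


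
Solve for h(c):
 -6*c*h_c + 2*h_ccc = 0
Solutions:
 h(c) = C1 + Integral(C2*airyai(3^(1/3)*c) + C3*airybi(3^(1/3)*c), c)


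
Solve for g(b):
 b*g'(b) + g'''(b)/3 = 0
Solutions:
 g(b) = C1 + Integral(C2*airyai(-3^(1/3)*b) + C3*airybi(-3^(1/3)*b), b)


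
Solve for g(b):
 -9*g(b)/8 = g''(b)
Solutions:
 g(b) = C1*sin(3*sqrt(2)*b/4) + C2*cos(3*sqrt(2)*b/4)


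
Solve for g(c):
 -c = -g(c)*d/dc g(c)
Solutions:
 g(c) = -sqrt(C1 + c^2)
 g(c) = sqrt(C1 + c^2)


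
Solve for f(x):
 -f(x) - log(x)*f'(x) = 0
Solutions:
 f(x) = C1*exp(-li(x))


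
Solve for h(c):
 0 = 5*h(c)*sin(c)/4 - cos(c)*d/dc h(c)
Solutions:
 h(c) = C1/cos(c)^(5/4)


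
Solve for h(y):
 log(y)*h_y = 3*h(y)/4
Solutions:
 h(y) = C1*exp(3*li(y)/4)


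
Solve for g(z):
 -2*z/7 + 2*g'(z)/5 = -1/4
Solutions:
 g(z) = C1 + 5*z^2/14 - 5*z/8


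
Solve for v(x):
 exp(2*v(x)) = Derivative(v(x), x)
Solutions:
 v(x) = log(-sqrt(-1/(C1 + x))) - log(2)/2
 v(x) = log(-1/(C1 + x))/2 - log(2)/2


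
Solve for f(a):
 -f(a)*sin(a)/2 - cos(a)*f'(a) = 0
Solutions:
 f(a) = C1*sqrt(cos(a))


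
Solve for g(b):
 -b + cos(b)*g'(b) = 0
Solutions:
 g(b) = C1 + Integral(b/cos(b), b)


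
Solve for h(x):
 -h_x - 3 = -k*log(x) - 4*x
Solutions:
 h(x) = C1 + k*x*log(x) - k*x + 2*x^2 - 3*x


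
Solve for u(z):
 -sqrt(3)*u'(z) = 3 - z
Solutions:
 u(z) = C1 + sqrt(3)*z^2/6 - sqrt(3)*z


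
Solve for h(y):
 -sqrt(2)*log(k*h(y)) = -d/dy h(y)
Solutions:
 li(k*h(y))/k = C1 + sqrt(2)*y


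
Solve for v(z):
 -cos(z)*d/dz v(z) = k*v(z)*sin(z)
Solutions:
 v(z) = C1*exp(k*log(cos(z)))


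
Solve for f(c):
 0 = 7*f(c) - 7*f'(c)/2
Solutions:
 f(c) = C1*exp(2*c)


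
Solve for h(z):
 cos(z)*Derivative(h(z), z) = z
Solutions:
 h(z) = C1 + Integral(z/cos(z), z)


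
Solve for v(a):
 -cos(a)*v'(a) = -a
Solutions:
 v(a) = C1 + Integral(a/cos(a), a)


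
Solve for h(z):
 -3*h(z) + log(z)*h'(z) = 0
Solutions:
 h(z) = C1*exp(3*li(z))


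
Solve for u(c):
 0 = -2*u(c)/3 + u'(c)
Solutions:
 u(c) = C1*exp(2*c/3)


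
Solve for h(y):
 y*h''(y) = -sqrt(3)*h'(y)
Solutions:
 h(y) = C1 + C2*y^(1 - sqrt(3))


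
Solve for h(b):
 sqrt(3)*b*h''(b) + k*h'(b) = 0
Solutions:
 h(b) = C1 + b^(-sqrt(3)*re(k)/3 + 1)*(C2*sin(sqrt(3)*log(b)*Abs(im(k))/3) + C3*cos(sqrt(3)*log(b)*im(k)/3))


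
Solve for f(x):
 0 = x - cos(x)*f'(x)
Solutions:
 f(x) = C1 + Integral(x/cos(x), x)


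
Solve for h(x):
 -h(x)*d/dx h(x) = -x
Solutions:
 h(x) = -sqrt(C1 + x^2)
 h(x) = sqrt(C1 + x^2)


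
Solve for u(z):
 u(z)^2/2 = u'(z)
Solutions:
 u(z) = -2/(C1 + z)


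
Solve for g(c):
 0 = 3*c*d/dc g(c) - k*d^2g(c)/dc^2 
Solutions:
 g(c) = C1 + C2*erf(sqrt(6)*c*sqrt(-1/k)/2)/sqrt(-1/k)


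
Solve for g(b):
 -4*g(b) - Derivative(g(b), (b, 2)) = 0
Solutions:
 g(b) = C1*sin(2*b) + C2*cos(2*b)


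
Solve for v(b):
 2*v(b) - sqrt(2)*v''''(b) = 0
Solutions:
 v(b) = C1*exp(-2^(1/8)*b) + C2*exp(2^(1/8)*b) + C3*sin(2^(1/8)*b) + C4*cos(2^(1/8)*b)


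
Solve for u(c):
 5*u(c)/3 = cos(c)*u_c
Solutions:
 u(c) = C1*(sin(c) + 1)^(5/6)/(sin(c) - 1)^(5/6)


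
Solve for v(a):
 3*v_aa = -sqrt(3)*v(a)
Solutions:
 v(a) = C1*sin(3^(3/4)*a/3) + C2*cos(3^(3/4)*a/3)


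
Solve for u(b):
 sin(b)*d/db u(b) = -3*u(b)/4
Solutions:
 u(b) = C1*(cos(b) + 1)^(3/8)/(cos(b) - 1)^(3/8)


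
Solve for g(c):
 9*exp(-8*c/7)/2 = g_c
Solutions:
 g(c) = C1 - 63*exp(-8*c/7)/16


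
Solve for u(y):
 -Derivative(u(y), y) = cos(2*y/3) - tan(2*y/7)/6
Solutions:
 u(y) = C1 - 7*log(cos(2*y/7))/12 - 3*sin(2*y/3)/2


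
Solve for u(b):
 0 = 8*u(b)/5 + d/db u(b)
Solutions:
 u(b) = C1*exp(-8*b/5)


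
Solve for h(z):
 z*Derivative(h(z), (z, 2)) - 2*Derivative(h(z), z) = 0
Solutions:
 h(z) = C1 + C2*z^3


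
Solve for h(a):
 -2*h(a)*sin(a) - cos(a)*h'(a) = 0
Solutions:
 h(a) = C1*cos(a)^2


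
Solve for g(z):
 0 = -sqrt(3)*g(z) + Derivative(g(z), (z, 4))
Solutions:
 g(z) = C1*exp(-3^(1/8)*z) + C2*exp(3^(1/8)*z) + C3*sin(3^(1/8)*z) + C4*cos(3^(1/8)*z)


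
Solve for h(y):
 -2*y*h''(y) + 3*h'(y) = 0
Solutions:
 h(y) = C1 + C2*y^(5/2)


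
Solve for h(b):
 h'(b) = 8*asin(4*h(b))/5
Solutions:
 Integral(1/asin(4*_y), (_y, h(b))) = C1 + 8*b/5


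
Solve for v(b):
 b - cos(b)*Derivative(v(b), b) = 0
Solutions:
 v(b) = C1 + Integral(b/cos(b), b)


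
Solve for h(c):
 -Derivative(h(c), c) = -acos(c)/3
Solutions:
 h(c) = C1 + c*acos(c)/3 - sqrt(1 - c^2)/3


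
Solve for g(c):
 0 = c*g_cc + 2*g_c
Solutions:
 g(c) = C1 + C2/c


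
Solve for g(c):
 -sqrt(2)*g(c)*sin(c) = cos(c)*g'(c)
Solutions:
 g(c) = C1*cos(c)^(sqrt(2))


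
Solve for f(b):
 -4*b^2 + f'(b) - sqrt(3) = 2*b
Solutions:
 f(b) = C1 + 4*b^3/3 + b^2 + sqrt(3)*b


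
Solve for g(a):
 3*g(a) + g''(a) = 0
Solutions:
 g(a) = C1*sin(sqrt(3)*a) + C2*cos(sqrt(3)*a)


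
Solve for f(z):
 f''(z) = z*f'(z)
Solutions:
 f(z) = C1 + C2*erfi(sqrt(2)*z/2)


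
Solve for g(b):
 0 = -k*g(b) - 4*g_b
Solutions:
 g(b) = C1*exp(-b*k/4)


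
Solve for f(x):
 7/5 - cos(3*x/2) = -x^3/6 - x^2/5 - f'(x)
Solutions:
 f(x) = C1 - x^4/24 - x^3/15 - 7*x/5 + 2*sin(3*x/2)/3


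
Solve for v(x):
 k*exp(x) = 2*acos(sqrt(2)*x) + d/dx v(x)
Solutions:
 v(x) = C1 + k*exp(x) - 2*x*acos(sqrt(2)*x) + sqrt(2)*sqrt(1 - 2*x^2)


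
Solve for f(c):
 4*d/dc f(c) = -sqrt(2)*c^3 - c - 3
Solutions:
 f(c) = C1 - sqrt(2)*c^4/16 - c^2/8 - 3*c/4


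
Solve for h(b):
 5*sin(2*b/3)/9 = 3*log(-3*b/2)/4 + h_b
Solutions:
 h(b) = C1 - 3*b*log(-b)/4 - 3*b*log(3)/4 + 3*b*log(2)/4 + 3*b/4 - 5*cos(2*b/3)/6


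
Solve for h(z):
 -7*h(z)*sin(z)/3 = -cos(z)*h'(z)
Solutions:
 h(z) = C1/cos(z)^(7/3)


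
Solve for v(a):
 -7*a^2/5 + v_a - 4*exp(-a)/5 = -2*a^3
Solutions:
 v(a) = C1 - a^4/2 + 7*a^3/15 - 4*exp(-a)/5


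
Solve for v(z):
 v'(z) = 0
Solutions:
 v(z) = C1


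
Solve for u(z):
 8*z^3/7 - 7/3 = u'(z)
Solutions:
 u(z) = C1 + 2*z^4/7 - 7*z/3


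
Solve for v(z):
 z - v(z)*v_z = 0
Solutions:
 v(z) = -sqrt(C1 + z^2)
 v(z) = sqrt(C1 + z^2)


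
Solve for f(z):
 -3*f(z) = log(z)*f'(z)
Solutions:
 f(z) = C1*exp(-3*li(z))


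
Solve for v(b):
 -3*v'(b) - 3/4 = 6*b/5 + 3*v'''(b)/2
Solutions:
 v(b) = C1 + C2*sin(sqrt(2)*b) + C3*cos(sqrt(2)*b) - b^2/5 - b/4


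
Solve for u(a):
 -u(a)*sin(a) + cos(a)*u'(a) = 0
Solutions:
 u(a) = C1/cos(a)


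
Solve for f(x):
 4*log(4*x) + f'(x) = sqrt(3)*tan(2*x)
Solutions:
 f(x) = C1 - 4*x*log(x) - 8*x*log(2) + 4*x - sqrt(3)*log(cos(2*x))/2


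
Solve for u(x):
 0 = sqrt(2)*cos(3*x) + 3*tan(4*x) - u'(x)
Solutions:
 u(x) = C1 - 3*log(cos(4*x))/4 + sqrt(2)*sin(3*x)/3


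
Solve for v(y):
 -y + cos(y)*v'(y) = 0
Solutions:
 v(y) = C1 + Integral(y/cos(y), y)


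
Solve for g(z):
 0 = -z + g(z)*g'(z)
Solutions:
 g(z) = -sqrt(C1 + z^2)
 g(z) = sqrt(C1 + z^2)


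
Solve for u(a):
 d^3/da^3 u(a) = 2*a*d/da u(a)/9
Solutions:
 u(a) = C1 + Integral(C2*airyai(6^(1/3)*a/3) + C3*airybi(6^(1/3)*a/3), a)


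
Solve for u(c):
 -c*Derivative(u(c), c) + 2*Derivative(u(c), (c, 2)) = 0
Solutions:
 u(c) = C1 + C2*erfi(c/2)


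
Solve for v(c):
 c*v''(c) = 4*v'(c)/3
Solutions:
 v(c) = C1 + C2*c^(7/3)


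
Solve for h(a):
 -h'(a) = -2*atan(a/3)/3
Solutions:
 h(a) = C1 + 2*a*atan(a/3)/3 - log(a^2 + 9)


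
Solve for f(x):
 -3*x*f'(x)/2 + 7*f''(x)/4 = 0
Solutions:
 f(x) = C1 + C2*erfi(sqrt(21)*x/7)


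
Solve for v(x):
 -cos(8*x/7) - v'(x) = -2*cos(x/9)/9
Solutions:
 v(x) = C1 + 2*sin(x/9) - 7*sin(8*x/7)/8


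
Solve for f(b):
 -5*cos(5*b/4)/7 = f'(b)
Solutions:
 f(b) = C1 - 4*sin(5*b/4)/7


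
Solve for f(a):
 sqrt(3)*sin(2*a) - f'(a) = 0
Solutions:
 f(a) = C1 - sqrt(3)*cos(2*a)/2


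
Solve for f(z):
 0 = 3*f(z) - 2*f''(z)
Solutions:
 f(z) = C1*exp(-sqrt(6)*z/2) + C2*exp(sqrt(6)*z/2)


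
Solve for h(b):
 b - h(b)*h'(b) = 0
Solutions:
 h(b) = -sqrt(C1 + b^2)
 h(b) = sqrt(C1 + b^2)


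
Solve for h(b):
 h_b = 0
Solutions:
 h(b) = C1


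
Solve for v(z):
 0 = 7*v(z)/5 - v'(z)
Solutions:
 v(z) = C1*exp(7*z/5)


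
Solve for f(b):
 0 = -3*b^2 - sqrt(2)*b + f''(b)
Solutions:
 f(b) = C1 + C2*b + b^4/4 + sqrt(2)*b^3/6


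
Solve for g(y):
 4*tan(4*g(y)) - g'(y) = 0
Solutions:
 g(y) = -asin(C1*exp(16*y))/4 + pi/4
 g(y) = asin(C1*exp(16*y))/4


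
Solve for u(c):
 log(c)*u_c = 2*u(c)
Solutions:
 u(c) = C1*exp(2*li(c))


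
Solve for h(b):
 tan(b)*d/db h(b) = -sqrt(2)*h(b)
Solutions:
 h(b) = C1/sin(b)^(sqrt(2))


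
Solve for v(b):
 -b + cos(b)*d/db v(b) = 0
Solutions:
 v(b) = C1 + Integral(b/cos(b), b)


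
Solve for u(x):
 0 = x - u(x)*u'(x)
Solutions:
 u(x) = -sqrt(C1 + x^2)
 u(x) = sqrt(C1 + x^2)


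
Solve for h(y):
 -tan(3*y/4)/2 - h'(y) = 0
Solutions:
 h(y) = C1 + 2*log(cos(3*y/4))/3


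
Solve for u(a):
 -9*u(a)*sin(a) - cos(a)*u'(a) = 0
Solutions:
 u(a) = C1*cos(a)^9


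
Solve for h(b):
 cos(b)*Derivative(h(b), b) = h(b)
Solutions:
 h(b) = C1*sqrt(sin(b) + 1)/sqrt(sin(b) - 1)


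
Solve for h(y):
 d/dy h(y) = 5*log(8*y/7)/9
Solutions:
 h(y) = C1 + 5*y*log(y)/9 - 5*y*log(7)/9 - 5*y/9 + 5*y*log(2)/3


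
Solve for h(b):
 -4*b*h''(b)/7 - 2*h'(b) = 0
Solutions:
 h(b) = C1 + C2/b^(5/2)


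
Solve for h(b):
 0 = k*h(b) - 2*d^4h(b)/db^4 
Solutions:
 h(b) = C1*exp(-2^(3/4)*b*k^(1/4)/2) + C2*exp(2^(3/4)*b*k^(1/4)/2) + C3*exp(-2^(3/4)*I*b*k^(1/4)/2) + C4*exp(2^(3/4)*I*b*k^(1/4)/2)


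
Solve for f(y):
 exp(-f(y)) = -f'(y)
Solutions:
 f(y) = log(C1 - y)


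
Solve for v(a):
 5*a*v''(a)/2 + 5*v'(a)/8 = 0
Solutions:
 v(a) = C1 + C2*a^(3/4)


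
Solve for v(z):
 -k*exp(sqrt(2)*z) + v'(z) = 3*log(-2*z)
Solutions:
 v(z) = C1 + sqrt(2)*k*exp(sqrt(2)*z)/2 + 3*z*log(-z) + 3*z*(-1 + log(2))


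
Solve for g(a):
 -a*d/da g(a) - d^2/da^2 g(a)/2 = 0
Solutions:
 g(a) = C1 + C2*erf(a)


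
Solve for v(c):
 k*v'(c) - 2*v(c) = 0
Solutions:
 v(c) = C1*exp(2*c/k)


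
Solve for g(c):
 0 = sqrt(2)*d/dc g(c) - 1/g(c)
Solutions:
 g(c) = -sqrt(C1 + sqrt(2)*c)
 g(c) = sqrt(C1 + sqrt(2)*c)


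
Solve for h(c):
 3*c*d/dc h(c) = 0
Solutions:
 h(c) = C1


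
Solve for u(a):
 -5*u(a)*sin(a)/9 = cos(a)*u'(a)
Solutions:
 u(a) = C1*cos(a)^(5/9)


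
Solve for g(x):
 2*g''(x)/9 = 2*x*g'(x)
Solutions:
 g(x) = C1 + C2*erfi(3*sqrt(2)*x/2)


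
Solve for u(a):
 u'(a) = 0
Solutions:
 u(a) = C1


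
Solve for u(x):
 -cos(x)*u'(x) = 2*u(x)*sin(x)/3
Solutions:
 u(x) = C1*cos(x)^(2/3)


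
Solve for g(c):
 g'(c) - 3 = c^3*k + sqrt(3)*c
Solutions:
 g(c) = C1 + c^4*k/4 + sqrt(3)*c^2/2 + 3*c


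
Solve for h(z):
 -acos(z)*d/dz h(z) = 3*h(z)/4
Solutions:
 h(z) = C1*exp(-3*Integral(1/acos(z), z)/4)


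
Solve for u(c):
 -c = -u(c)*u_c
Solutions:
 u(c) = -sqrt(C1 + c^2)
 u(c) = sqrt(C1 + c^2)


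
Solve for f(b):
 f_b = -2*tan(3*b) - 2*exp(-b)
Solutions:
 f(b) = C1 - log(tan(3*b)^2 + 1)/3 + 2*exp(-b)


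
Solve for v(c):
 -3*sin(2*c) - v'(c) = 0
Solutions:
 v(c) = C1 + 3*cos(2*c)/2


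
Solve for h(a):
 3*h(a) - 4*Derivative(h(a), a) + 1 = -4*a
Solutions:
 h(a) = C1*exp(3*a/4) - 4*a/3 - 19/9


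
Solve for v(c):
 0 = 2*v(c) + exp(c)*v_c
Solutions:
 v(c) = C1*exp(2*exp(-c))


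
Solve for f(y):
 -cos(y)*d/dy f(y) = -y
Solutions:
 f(y) = C1 + Integral(y/cos(y), y)


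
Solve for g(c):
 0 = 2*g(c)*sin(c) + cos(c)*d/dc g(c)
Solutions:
 g(c) = C1*cos(c)^2


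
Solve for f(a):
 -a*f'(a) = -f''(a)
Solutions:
 f(a) = C1 + C2*erfi(sqrt(2)*a/2)


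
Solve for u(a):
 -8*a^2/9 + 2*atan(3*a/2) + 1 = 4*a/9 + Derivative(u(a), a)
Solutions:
 u(a) = C1 - 8*a^3/27 - 2*a^2/9 + 2*a*atan(3*a/2) + a - 2*log(9*a^2 + 4)/3


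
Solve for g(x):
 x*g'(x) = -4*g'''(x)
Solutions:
 g(x) = C1 + Integral(C2*airyai(-2^(1/3)*x/2) + C3*airybi(-2^(1/3)*x/2), x)


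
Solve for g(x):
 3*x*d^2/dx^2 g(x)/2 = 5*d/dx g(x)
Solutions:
 g(x) = C1 + C2*x^(13/3)


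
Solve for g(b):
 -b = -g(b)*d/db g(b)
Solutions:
 g(b) = -sqrt(C1 + b^2)
 g(b) = sqrt(C1 + b^2)


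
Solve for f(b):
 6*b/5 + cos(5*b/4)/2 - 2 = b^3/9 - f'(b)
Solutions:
 f(b) = C1 + b^4/36 - 3*b^2/5 + 2*b - 2*sin(5*b/4)/5


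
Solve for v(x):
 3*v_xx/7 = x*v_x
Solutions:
 v(x) = C1 + C2*erfi(sqrt(42)*x/6)


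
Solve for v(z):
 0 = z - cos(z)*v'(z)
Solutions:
 v(z) = C1 + Integral(z/cos(z), z)


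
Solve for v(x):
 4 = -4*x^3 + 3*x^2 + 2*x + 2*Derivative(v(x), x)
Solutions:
 v(x) = C1 + x^4/2 - x^3/2 - x^2/2 + 2*x


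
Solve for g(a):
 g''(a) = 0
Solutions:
 g(a) = C1 + C2*a


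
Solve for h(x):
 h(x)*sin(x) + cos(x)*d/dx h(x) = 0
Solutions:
 h(x) = C1*cos(x)


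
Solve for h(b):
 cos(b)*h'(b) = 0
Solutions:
 h(b) = C1


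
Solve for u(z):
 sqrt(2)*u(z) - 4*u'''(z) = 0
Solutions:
 u(z) = C3*exp(sqrt(2)*z/2) + (C1*sin(sqrt(6)*z/4) + C2*cos(sqrt(6)*z/4))*exp(-sqrt(2)*z/4)


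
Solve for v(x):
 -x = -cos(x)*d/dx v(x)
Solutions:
 v(x) = C1 + Integral(x/cos(x), x)


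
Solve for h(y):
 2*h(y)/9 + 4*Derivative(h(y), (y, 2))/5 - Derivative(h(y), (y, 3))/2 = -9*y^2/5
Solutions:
 h(y) = C1*exp(y*(-2^(1/3)*(5*sqrt(13305) + 631)^(1/3) - 32*2^(2/3)/(5*sqrt(13305) + 631)^(1/3) + 16)/30)*sin(2^(1/3)*sqrt(3)*y*(-(5*sqrt(13305) + 631)^(1/3) + 32*2^(1/3)/(5*sqrt(13305) + 631)^(1/3))/30) + C2*exp(y*(-2^(1/3)*(5*sqrt(13305) + 631)^(1/3) - 32*2^(2/3)/(5*sqrt(13305) + 631)^(1/3) + 16)/30)*cos(2^(1/3)*sqrt(3)*y*(-(5*sqrt(13305) + 631)^(1/3) + 32*2^(1/3)/(5*sqrt(13305) + 631)^(1/3))/30) + C3*exp(y*(32*2^(2/3)/(5*sqrt(13305) + 631)^(1/3) + 8 + 2^(1/3)*(5*sqrt(13305) + 631)^(1/3))/15) - 81*y^2/10 + 1458/25


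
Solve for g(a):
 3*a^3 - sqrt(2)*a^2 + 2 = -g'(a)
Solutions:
 g(a) = C1 - 3*a^4/4 + sqrt(2)*a^3/3 - 2*a


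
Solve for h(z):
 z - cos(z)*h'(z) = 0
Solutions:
 h(z) = C1 + Integral(z/cos(z), z)


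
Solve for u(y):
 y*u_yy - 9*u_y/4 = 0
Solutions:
 u(y) = C1 + C2*y^(13/4)


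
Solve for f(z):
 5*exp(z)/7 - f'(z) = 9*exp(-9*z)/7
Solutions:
 f(z) = C1 + 5*exp(z)/7 + exp(-9*z)/7


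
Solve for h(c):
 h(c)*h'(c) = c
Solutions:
 h(c) = -sqrt(C1 + c^2)
 h(c) = sqrt(C1 + c^2)


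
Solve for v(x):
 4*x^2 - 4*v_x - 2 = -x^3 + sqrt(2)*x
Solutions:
 v(x) = C1 + x^4/16 + x^3/3 - sqrt(2)*x^2/8 - x/2


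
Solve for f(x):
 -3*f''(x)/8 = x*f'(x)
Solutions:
 f(x) = C1 + C2*erf(2*sqrt(3)*x/3)


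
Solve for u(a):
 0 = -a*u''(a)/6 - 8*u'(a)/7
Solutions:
 u(a) = C1 + C2/a^(41/7)


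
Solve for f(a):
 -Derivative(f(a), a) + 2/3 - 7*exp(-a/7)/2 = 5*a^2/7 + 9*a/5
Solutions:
 f(a) = C1 - 5*a^3/21 - 9*a^2/10 + 2*a/3 + 49*exp(-a/7)/2


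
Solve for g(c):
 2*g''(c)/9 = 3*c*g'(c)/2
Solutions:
 g(c) = C1 + C2*erfi(3*sqrt(6)*c/4)


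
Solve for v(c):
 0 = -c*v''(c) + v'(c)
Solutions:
 v(c) = C1 + C2*c^2


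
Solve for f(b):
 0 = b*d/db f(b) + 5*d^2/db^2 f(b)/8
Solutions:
 f(b) = C1 + C2*erf(2*sqrt(5)*b/5)


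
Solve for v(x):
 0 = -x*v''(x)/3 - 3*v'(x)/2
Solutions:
 v(x) = C1 + C2/x^(7/2)


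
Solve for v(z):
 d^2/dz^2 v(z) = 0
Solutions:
 v(z) = C1 + C2*z


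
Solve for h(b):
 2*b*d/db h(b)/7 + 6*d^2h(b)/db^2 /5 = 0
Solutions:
 h(b) = C1 + C2*erf(sqrt(210)*b/42)


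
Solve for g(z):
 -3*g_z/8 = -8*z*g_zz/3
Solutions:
 g(z) = C1 + C2*z^(73/64)


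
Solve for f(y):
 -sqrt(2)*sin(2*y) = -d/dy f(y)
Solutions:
 f(y) = C1 - sqrt(2)*cos(2*y)/2


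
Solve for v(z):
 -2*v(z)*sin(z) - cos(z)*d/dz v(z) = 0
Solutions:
 v(z) = C1*cos(z)^2


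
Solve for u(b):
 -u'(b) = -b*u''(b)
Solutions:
 u(b) = C1 + C2*b^2


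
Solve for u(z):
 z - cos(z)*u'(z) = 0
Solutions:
 u(z) = C1 + Integral(z/cos(z), z)


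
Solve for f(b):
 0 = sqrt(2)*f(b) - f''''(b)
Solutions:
 f(b) = C1*exp(-2^(1/8)*b) + C2*exp(2^(1/8)*b) + C3*sin(2^(1/8)*b) + C4*cos(2^(1/8)*b)


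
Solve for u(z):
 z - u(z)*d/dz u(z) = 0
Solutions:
 u(z) = -sqrt(C1 + z^2)
 u(z) = sqrt(C1 + z^2)


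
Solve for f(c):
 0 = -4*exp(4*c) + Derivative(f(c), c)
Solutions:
 f(c) = C1 + exp(4*c)


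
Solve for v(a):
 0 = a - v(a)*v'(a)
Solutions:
 v(a) = -sqrt(C1 + a^2)
 v(a) = sqrt(C1 + a^2)


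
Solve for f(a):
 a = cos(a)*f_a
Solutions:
 f(a) = C1 + Integral(a/cos(a), a)


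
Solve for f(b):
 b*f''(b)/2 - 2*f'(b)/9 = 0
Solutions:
 f(b) = C1 + C2*b^(13/9)


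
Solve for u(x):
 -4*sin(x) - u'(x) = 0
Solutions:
 u(x) = C1 + 4*cos(x)


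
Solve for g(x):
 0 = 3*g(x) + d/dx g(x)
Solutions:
 g(x) = C1*exp(-3*x)


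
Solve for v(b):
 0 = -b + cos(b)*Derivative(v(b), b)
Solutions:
 v(b) = C1 + Integral(b/cos(b), b)


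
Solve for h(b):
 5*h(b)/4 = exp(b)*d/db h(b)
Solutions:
 h(b) = C1*exp(-5*exp(-b)/4)


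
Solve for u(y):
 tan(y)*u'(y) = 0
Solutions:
 u(y) = C1


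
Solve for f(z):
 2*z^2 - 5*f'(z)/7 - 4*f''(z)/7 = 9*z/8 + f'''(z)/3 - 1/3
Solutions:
 f(z) = C1 + 14*z^3/15 - 1211*z^2/400 + 2023*z/750 + (C2*sin(sqrt(69)*z/7) + C3*cos(sqrt(69)*z/7))*exp(-6*z/7)


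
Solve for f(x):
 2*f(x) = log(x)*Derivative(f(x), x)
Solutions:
 f(x) = C1*exp(2*li(x))


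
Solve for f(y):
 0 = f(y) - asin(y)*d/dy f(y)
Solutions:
 f(y) = C1*exp(Integral(1/asin(y), y))


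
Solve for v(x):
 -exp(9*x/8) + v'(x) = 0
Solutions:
 v(x) = C1 + 8*exp(9*x/8)/9


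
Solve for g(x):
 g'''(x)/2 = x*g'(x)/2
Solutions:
 g(x) = C1 + Integral(C2*airyai(x) + C3*airybi(x), x)


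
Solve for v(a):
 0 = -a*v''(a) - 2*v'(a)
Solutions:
 v(a) = C1 + C2/a


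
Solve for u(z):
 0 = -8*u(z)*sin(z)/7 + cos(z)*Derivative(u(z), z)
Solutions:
 u(z) = C1/cos(z)^(8/7)


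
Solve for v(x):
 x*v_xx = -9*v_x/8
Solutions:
 v(x) = C1 + C2/x^(1/8)


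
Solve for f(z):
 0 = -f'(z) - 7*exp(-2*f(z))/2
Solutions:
 f(z) = log(-sqrt(C1 - 7*z))
 f(z) = log(C1 - 7*z)/2


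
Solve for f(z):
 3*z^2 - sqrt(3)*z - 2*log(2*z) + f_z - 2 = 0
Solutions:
 f(z) = C1 - z^3 + sqrt(3)*z^2/2 + 2*z*log(z) + z*log(4)


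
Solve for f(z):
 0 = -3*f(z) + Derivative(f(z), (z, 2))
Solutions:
 f(z) = C1*exp(-sqrt(3)*z) + C2*exp(sqrt(3)*z)


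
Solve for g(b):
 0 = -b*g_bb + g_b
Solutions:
 g(b) = C1 + C2*b^2


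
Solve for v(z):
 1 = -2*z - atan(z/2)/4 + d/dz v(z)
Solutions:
 v(z) = C1 + z^2 + z*atan(z/2)/4 + z - log(z^2 + 4)/4


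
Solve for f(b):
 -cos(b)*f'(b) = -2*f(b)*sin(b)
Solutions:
 f(b) = C1/cos(b)^2


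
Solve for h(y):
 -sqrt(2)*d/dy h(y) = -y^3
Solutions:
 h(y) = C1 + sqrt(2)*y^4/8


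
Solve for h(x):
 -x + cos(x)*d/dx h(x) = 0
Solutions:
 h(x) = C1 + Integral(x/cos(x), x)


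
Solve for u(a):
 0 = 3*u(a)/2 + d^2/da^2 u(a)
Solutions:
 u(a) = C1*sin(sqrt(6)*a/2) + C2*cos(sqrt(6)*a/2)


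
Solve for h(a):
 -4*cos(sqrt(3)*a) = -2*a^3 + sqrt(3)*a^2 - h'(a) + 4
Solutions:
 h(a) = C1 - a^4/2 + sqrt(3)*a^3/3 + 4*a + 4*sqrt(3)*sin(sqrt(3)*a)/3


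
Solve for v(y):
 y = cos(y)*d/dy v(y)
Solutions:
 v(y) = C1 + Integral(y/cos(y), y)


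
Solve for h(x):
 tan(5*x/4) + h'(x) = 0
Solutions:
 h(x) = C1 + 4*log(cos(5*x/4))/5


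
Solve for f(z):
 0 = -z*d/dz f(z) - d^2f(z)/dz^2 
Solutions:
 f(z) = C1 + C2*erf(sqrt(2)*z/2)


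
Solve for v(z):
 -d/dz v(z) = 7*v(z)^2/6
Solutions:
 v(z) = 6/(C1 + 7*z)


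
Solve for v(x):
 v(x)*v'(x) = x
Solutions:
 v(x) = -sqrt(C1 + x^2)
 v(x) = sqrt(C1 + x^2)


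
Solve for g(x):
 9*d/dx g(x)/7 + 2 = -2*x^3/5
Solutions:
 g(x) = C1 - 7*x^4/90 - 14*x/9


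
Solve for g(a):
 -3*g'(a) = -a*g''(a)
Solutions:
 g(a) = C1 + C2*a^4


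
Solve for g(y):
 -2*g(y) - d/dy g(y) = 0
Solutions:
 g(y) = C1*exp(-2*y)


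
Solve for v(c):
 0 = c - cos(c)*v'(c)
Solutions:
 v(c) = C1 + Integral(c/cos(c), c)


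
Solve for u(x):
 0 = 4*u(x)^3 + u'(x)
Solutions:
 u(x) = -sqrt(2)*sqrt(-1/(C1 - 4*x))/2
 u(x) = sqrt(2)*sqrt(-1/(C1 - 4*x))/2


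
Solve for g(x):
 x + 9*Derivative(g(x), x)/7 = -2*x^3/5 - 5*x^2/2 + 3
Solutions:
 g(x) = C1 - 7*x^4/90 - 35*x^3/54 - 7*x^2/18 + 7*x/3


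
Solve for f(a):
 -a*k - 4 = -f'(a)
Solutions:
 f(a) = C1 + a^2*k/2 + 4*a


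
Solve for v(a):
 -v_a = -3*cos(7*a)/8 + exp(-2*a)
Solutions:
 v(a) = C1 + 3*sin(7*a)/56 + exp(-2*a)/2


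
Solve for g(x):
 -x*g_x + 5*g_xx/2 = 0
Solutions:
 g(x) = C1 + C2*erfi(sqrt(5)*x/5)


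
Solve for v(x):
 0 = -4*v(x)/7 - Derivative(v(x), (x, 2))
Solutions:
 v(x) = C1*sin(2*sqrt(7)*x/7) + C2*cos(2*sqrt(7)*x/7)


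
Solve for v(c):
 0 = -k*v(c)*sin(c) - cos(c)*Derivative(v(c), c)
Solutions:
 v(c) = C1*exp(k*log(cos(c)))


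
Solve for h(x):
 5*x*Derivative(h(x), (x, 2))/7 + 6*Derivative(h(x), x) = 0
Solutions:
 h(x) = C1 + C2/x^(37/5)


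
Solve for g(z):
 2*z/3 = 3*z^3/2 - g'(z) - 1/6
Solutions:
 g(z) = C1 + 3*z^4/8 - z^2/3 - z/6


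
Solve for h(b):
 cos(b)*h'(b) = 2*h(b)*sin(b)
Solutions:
 h(b) = C1/cos(b)^2


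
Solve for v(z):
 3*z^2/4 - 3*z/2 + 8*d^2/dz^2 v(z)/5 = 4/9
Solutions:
 v(z) = C1 + C2*z - 5*z^4/128 + 5*z^3/32 + 5*z^2/36


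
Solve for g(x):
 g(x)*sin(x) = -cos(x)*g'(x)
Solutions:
 g(x) = C1*cos(x)


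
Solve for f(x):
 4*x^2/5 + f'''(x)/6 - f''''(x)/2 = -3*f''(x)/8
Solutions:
 f(x) = C1 + C2*x + C3*exp(x*(1 - 2*sqrt(7))/6) + C4*exp(x*(1 + 2*sqrt(7))/6) - 8*x^4/45 + 128*x^3/405 - 3968*x^2/1215


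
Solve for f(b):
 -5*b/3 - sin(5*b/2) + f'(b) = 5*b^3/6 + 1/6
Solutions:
 f(b) = C1 + 5*b^4/24 + 5*b^2/6 + b/6 - 2*cos(5*b/2)/5


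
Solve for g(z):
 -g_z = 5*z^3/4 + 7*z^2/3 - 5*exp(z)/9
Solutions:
 g(z) = C1 - 5*z^4/16 - 7*z^3/9 + 5*exp(z)/9


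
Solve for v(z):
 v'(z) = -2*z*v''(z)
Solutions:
 v(z) = C1 + C2*sqrt(z)


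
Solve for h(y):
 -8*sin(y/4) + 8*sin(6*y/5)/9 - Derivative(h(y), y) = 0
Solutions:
 h(y) = C1 + 32*cos(y/4) - 20*cos(6*y/5)/27


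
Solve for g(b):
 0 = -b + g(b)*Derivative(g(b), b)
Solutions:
 g(b) = -sqrt(C1 + b^2)
 g(b) = sqrt(C1 + b^2)


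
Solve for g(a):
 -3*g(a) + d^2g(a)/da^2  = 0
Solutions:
 g(a) = C1*exp(-sqrt(3)*a) + C2*exp(sqrt(3)*a)


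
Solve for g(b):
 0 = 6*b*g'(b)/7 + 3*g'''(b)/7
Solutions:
 g(b) = C1 + Integral(C2*airyai(-2^(1/3)*b) + C3*airybi(-2^(1/3)*b), b)


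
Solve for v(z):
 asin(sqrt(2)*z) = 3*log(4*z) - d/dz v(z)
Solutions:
 v(z) = C1 + 3*z*log(z) - z*asin(sqrt(2)*z) - 3*z + 6*z*log(2) - sqrt(2)*sqrt(1 - 2*z^2)/2


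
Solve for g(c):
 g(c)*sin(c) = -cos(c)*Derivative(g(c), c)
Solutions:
 g(c) = C1*cos(c)


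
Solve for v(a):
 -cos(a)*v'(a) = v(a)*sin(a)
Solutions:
 v(a) = C1*cos(a)


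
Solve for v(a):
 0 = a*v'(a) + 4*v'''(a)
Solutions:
 v(a) = C1 + Integral(C2*airyai(-2^(1/3)*a/2) + C3*airybi(-2^(1/3)*a/2), a)


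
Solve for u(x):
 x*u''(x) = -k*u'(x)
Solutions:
 u(x) = C1 + x^(1 - re(k))*(C2*sin(log(x)*Abs(im(k))) + C3*cos(log(x)*im(k)))


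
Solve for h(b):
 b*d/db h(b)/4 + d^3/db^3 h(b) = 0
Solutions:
 h(b) = C1 + Integral(C2*airyai(-2^(1/3)*b/2) + C3*airybi(-2^(1/3)*b/2), b)


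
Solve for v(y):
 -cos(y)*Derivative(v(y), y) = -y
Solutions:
 v(y) = C1 + Integral(y/cos(y), y)


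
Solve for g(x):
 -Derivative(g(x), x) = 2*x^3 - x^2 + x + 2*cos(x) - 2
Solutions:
 g(x) = C1 - x^4/2 + x^3/3 - x^2/2 + 2*x - 2*sin(x)


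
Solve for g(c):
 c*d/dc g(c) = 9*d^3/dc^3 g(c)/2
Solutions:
 g(c) = C1 + Integral(C2*airyai(6^(1/3)*c/3) + C3*airybi(6^(1/3)*c/3), c)


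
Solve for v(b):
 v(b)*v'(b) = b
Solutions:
 v(b) = -sqrt(C1 + b^2)
 v(b) = sqrt(C1 + b^2)


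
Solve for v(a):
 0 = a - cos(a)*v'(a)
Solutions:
 v(a) = C1 + Integral(a/cos(a), a)


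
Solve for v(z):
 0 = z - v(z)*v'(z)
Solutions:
 v(z) = -sqrt(C1 + z^2)
 v(z) = sqrt(C1 + z^2)


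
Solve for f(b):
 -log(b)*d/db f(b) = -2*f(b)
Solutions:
 f(b) = C1*exp(2*li(b))


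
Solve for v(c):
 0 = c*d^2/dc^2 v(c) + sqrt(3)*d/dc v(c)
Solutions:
 v(c) = C1 + C2*c^(1 - sqrt(3))


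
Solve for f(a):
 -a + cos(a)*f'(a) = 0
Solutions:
 f(a) = C1 + Integral(a/cos(a), a)


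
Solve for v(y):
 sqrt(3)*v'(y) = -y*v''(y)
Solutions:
 v(y) = C1 + C2*y^(1 - sqrt(3))


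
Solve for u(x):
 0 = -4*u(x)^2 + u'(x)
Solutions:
 u(x) = -1/(C1 + 4*x)


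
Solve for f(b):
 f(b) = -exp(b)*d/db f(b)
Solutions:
 f(b) = C1*exp(exp(-b))


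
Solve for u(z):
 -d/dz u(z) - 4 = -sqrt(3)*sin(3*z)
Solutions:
 u(z) = C1 - 4*z - sqrt(3)*cos(3*z)/3


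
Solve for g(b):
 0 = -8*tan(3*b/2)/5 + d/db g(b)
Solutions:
 g(b) = C1 - 16*log(cos(3*b/2))/15


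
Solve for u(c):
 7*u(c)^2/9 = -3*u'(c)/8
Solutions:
 u(c) = 27/(C1 + 56*c)


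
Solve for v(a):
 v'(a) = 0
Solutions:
 v(a) = C1


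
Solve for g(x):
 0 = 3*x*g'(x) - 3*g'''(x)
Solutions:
 g(x) = C1 + Integral(C2*airyai(x) + C3*airybi(x), x)


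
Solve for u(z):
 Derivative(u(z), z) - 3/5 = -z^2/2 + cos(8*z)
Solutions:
 u(z) = C1 - z^3/6 + 3*z/5 + sin(8*z)/8


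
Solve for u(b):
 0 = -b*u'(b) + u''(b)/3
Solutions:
 u(b) = C1 + C2*erfi(sqrt(6)*b/2)


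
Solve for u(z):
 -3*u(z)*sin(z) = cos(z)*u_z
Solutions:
 u(z) = C1*cos(z)^3


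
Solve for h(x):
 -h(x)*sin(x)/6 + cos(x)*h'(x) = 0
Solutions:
 h(x) = C1/cos(x)^(1/6)


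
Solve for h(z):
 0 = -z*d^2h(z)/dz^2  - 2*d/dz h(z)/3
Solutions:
 h(z) = C1 + C2*z^(1/3)


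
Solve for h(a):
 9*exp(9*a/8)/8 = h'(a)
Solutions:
 h(a) = C1 + exp(9*a/8)


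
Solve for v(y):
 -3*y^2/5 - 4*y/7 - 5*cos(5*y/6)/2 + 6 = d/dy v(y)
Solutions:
 v(y) = C1 - y^3/5 - 2*y^2/7 + 6*y - 3*sin(5*y/6)


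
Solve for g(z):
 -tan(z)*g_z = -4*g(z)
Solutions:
 g(z) = C1*sin(z)^4


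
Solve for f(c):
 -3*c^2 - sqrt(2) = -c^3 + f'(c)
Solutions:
 f(c) = C1 + c^4/4 - c^3 - sqrt(2)*c


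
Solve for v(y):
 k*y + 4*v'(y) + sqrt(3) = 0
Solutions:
 v(y) = C1 - k*y^2/8 - sqrt(3)*y/4


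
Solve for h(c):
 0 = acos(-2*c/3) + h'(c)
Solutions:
 h(c) = C1 - c*acos(-2*c/3) - sqrt(9 - 4*c^2)/2


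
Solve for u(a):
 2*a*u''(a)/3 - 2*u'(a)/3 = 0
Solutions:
 u(a) = C1 + C2*a^2


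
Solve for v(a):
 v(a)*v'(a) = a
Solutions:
 v(a) = -sqrt(C1 + a^2)
 v(a) = sqrt(C1 + a^2)


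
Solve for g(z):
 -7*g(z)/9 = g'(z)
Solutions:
 g(z) = C1*exp(-7*z/9)


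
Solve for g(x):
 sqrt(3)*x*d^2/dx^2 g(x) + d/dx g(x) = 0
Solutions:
 g(x) = C1 + C2*x^(1 - sqrt(3)/3)


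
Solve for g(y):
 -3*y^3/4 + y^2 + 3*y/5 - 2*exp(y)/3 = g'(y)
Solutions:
 g(y) = C1 - 3*y^4/16 + y^3/3 + 3*y^2/10 - 2*exp(y)/3


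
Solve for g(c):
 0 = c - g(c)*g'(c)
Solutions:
 g(c) = -sqrt(C1 + c^2)
 g(c) = sqrt(C1 + c^2)


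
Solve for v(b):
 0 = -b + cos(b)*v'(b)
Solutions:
 v(b) = C1 + Integral(b/cos(b), b)


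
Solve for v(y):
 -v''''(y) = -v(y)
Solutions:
 v(y) = C1*exp(-y) + C2*exp(y) + C3*sin(y) + C4*cos(y)


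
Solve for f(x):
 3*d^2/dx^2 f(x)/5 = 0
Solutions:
 f(x) = C1 + C2*x


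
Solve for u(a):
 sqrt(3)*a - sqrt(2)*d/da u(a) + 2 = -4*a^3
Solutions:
 u(a) = C1 + sqrt(2)*a^4/2 + sqrt(6)*a^2/4 + sqrt(2)*a


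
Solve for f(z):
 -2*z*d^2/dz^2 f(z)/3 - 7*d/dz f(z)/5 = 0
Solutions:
 f(z) = C1 + C2/z^(11/10)


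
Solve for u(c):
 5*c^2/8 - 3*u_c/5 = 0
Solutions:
 u(c) = C1 + 25*c^3/72


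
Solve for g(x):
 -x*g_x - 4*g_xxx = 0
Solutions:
 g(x) = C1 + Integral(C2*airyai(-2^(1/3)*x/2) + C3*airybi(-2^(1/3)*x/2), x)


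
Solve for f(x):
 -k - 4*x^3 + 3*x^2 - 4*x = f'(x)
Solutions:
 f(x) = C1 - k*x - x^4 + x^3 - 2*x^2


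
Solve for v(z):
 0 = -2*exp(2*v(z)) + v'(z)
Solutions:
 v(z) = log(-sqrt(-1/(C1 + 2*z))) - log(2)/2
 v(z) = log(-1/(C1 + 2*z))/2 - log(2)/2


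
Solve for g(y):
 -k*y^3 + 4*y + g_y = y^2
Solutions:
 g(y) = C1 + k*y^4/4 + y^3/3 - 2*y^2


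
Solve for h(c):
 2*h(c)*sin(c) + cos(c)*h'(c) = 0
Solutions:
 h(c) = C1*cos(c)^2


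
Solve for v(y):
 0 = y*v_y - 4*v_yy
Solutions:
 v(y) = C1 + C2*erfi(sqrt(2)*y/4)


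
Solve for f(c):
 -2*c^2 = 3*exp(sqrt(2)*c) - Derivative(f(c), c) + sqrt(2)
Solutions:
 f(c) = C1 + 2*c^3/3 + sqrt(2)*c + 3*sqrt(2)*exp(sqrt(2)*c)/2


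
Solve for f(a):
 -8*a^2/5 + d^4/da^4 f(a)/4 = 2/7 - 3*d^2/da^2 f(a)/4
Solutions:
 f(a) = C1 + C2*a + C3*sin(sqrt(3)*a) + C4*cos(sqrt(3)*a) + 8*a^4/45 - 164*a^2/315


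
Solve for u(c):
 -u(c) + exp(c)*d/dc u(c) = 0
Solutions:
 u(c) = C1*exp(-exp(-c))


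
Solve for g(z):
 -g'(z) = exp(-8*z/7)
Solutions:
 g(z) = C1 + 7*exp(-8*z/7)/8


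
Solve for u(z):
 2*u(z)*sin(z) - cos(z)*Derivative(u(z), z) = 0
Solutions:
 u(z) = C1/cos(z)^2


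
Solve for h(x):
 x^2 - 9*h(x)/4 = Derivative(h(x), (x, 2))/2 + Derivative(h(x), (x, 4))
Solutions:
 h(x) = 4*x^2/9 + (C1*sin(sqrt(6)*x*cos(atan(sqrt(35))/2)/2) + C2*cos(sqrt(6)*x*cos(atan(sqrt(35))/2)/2))*exp(-sqrt(6)*x*sin(atan(sqrt(35))/2)/2) + (C3*sin(sqrt(6)*x*cos(atan(sqrt(35))/2)/2) + C4*cos(sqrt(6)*x*cos(atan(sqrt(35))/2)/2))*exp(sqrt(6)*x*sin(atan(sqrt(35))/2)/2) - 16/81


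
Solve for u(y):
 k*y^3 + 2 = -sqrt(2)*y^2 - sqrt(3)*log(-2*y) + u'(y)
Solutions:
 u(y) = C1 + k*y^4/4 + sqrt(2)*y^3/3 + sqrt(3)*y*log(-y) + y*(-sqrt(3) + sqrt(3)*log(2) + 2)


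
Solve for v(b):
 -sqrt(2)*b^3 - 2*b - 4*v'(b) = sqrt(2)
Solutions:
 v(b) = C1 - sqrt(2)*b^4/16 - b^2/4 - sqrt(2)*b/4


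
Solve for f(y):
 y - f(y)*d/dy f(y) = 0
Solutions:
 f(y) = -sqrt(C1 + y^2)
 f(y) = sqrt(C1 + y^2)


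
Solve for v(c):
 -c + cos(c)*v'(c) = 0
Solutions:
 v(c) = C1 + Integral(c/cos(c), c)


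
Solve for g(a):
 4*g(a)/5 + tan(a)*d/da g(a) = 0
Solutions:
 g(a) = C1/sin(a)^(4/5)


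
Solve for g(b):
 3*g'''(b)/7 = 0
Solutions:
 g(b) = C1 + C2*b + C3*b^2


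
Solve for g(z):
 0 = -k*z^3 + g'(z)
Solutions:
 g(z) = C1 + k*z^4/4


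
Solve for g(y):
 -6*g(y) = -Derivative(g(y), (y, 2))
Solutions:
 g(y) = C1*exp(-sqrt(6)*y) + C2*exp(sqrt(6)*y)


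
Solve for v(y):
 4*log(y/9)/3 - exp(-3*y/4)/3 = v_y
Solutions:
 v(y) = C1 + 4*y*log(y)/3 + 4*y*(-2*log(3) - 1)/3 + 4*exp(-3*y/4)/9


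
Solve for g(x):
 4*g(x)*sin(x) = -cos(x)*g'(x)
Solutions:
 g(x) = C1*cos(x)^4


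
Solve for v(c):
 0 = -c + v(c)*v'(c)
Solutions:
 v(c) = -sqrt(C1 + c^2)
 v(c) = sqrt(C1 + c^2)


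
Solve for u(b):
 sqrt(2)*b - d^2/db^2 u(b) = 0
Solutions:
 u(b) = C1 + C2*b + sqrt(2)*b^3/6


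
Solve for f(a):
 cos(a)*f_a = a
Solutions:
 f(a) = C1 + Integral(a/cos(a), a)


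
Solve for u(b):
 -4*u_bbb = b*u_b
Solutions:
 u(b) = C1 + Integral(C2*airyai(-2^(1/3)*b/2) + C3*airybi(-2^(1/3)*b/2), b)


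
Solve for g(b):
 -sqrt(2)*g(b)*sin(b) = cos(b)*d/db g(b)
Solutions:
 g(b) = C1*cos(b)^(sqrt(2))


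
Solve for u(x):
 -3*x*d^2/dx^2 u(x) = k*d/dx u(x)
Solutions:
 u(x) = C1 + x^(1 - re(k)/3)*(C2*sin(log(x)*Abs(im(k))/3) + C3*cos(log(x)*im(k)/3))


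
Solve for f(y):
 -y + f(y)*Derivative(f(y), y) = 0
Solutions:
 f(y) = -sqrt(C1 + y^2)
 f(y) = sqrt(C1 + y^2)


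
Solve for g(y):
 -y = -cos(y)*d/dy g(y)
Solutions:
 g(y) = C1 + Integral(y/cos(y), y)


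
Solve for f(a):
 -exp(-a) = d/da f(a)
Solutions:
 f(a) = C1 + exp(-a)


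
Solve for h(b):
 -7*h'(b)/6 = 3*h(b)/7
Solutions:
 h(b) = C1*exp(-18*b/49)


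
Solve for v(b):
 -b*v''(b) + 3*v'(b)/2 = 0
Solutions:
 v(b) = C1 + C2*b^(5/2)


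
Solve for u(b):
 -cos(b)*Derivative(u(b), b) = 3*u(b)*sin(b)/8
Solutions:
 u(b) = C1*cos(b)^(3/8)


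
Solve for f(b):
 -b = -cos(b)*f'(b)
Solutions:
 f(b) = C1 + Integral(b/cos(b), b)


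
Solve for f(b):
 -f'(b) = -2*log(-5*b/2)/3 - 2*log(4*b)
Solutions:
 f(b) = C1 + 8*b*log(b)/3 + 2*b*(-4 + log(5) + 5*log(2) + I*pi)/3


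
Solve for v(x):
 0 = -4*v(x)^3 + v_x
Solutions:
 v(x) = -sqrt(2)*sqrt(-1/(C1 + 4*x))/2
 v(x) = sqrt(2)*sqrt(-1/(C1 + 4*x))/2


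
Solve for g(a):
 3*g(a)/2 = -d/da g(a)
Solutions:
 g(a) = C1*exp(-3*a/2)


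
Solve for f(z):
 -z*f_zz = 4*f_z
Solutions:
 f(z) = C1 + C2/z^3


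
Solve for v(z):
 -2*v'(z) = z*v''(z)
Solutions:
 v(z) = C1 + C2/z


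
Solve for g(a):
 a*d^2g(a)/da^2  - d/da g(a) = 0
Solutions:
 g(a) = C1 + C2*a^2


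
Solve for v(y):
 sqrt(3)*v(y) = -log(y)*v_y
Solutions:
 v(y) = C1*exp(-sqrt(3)*li(y))


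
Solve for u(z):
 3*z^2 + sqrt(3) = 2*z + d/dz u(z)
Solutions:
 u(z) = C1 + z^3 - z^2 + sqrt(3)*z


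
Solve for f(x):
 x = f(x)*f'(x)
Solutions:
 f(x) = -sqrt(C1 + x^2)
 f(x) = sqrt(C1 + x^2)


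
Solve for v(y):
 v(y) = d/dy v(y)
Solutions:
 v(y) = C1*exp(y)


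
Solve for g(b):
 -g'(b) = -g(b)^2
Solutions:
 g(b) = -1/(C1 + b)


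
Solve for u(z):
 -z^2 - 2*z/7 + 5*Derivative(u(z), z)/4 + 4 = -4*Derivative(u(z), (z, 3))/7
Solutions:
 u(z) = C1 + C2*sin(sqrt(35)*z/4) + C3*cos(sqrt(35)*z/4) + 4*z^3/15 + 4*z^2/35 - 688*z/175


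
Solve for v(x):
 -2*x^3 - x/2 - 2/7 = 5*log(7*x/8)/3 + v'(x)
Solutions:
 v(x) = C1 - x^4/2 - x^2/4 - 5*x*log(x)/3 - 5*x*log(7)/3 + 29*x/21 + 5*x*log(2)


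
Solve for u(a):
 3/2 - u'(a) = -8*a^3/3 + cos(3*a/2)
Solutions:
 u(a) = C1 + 2*a^4/3 + 3*a/2 - 2*sin(3*a/2)/3


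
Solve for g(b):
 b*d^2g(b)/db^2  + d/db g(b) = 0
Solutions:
 g(b) = C1 + C2*log(b)


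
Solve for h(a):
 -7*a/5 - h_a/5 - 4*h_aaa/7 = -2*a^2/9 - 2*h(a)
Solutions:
 h(a) = C1*exp(105^(1/3)*a*(-(450 + sqrt(202605))^(1/3) + 105^(1/3)/(450 + sqrt(202605))^(1/3))/60)*sin(3^(1/6)*35^(1/3)*a*(3*35^(1/3)/(450 + sqrt(202605))^(1/3) + 3^(2/3)*(450 + sqrt(202605))^(1/3))/60) + C2*exp(105^(1/3)*a*(-(450 + sqrt(202605))^(1/3) + 105^(1/3)/(450 + sqrt(202605))^(1/3))/60)*cos(3^(1/6)*35^(1/3)*a*(3*35^(1/3)/(450 + sqrt(202605))^(1/3) + 3^(2/3)*(450 + sqrt(202605))^(1/3))/60) + C3*exp(-105^(1/3)*a*(-(450 + sqrt(202605))^(1/3) + 105^(1/3)/(450 + sqrt(202605))^(1/3))/30) - a^2/9 + 61*a/90 + 61/900


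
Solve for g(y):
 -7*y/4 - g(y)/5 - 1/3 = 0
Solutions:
 g(y) = -35*y/4 - 5/3


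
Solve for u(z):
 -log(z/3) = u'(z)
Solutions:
 u(z) = C1 - z*log(z) + z + z*log(3)


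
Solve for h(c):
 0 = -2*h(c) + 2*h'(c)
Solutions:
 h(c) = C1*exp(c)


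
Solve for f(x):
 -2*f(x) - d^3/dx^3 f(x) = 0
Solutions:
 f(x) = C3*exp(-2^(1/3)*x) + (C1*sin(2^(1/3)*sqrt(3)*x/2) + C2*cos(2^(1/3)*sqrt(3)*x/2))*exp(2^(1/3)*x/2)


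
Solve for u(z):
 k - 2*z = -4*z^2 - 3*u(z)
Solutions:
 u(z) = -k/3 - 4*z^2/3 + 2*z/3


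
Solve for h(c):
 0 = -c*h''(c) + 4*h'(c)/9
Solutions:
 h(c) = C1 + C2*c^(13/9)


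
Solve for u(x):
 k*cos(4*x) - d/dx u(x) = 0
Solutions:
 u(x) = C1 + k*sin(4*x)/4


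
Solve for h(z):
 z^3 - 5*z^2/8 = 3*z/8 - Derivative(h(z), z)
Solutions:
 h(z) = C1 - z^4/4 + 5*z^3/24 + 3*z^2/16


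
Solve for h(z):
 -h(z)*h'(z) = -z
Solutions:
 h(z) = -sqrt(C1 + z^2)
 h(z) = sqrt(C1 + z^2)


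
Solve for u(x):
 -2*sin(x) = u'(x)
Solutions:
 u(x) = C1 + 2*cos(x)


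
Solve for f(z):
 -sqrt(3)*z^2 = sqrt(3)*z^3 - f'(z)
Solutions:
 f(z) = C1 + sqrt(3)*z^4/4 + sqrt(3)*z^3/3


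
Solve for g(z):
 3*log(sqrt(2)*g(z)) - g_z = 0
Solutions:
 -2*Integral(1/(2*log(_y) + log(2)), (_y, g(z)))/3 = C1 - z


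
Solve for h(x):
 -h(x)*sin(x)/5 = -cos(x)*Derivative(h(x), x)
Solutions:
 h(x) = C1/cos(x)^(1/5)


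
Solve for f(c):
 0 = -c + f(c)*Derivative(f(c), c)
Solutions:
 f(c) = -sqrt(C1 + c^2)
 f(c) = sqrt(C1 + c^2)


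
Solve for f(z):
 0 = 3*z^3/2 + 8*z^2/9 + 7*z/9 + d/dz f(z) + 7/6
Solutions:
 f(z) = C1 - 3*z^4/8 - 8*z^3/27 - 7*z^2/18 - 7*z/6


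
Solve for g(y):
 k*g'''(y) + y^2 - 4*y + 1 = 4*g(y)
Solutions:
 g(y) = C1*exp(2^(2/3)*y*(1/k)^(1/3)) + C2*exp(2^(2/3)*y*(-1 + sqrt(3)*I)*(1/k)^(1/3)/2) + C3*exp(-2^(2/3)*y*(1 + sqrt(3)*I)*(1/k)^(1/3)/2) + y^2/4 - y + 1/4
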